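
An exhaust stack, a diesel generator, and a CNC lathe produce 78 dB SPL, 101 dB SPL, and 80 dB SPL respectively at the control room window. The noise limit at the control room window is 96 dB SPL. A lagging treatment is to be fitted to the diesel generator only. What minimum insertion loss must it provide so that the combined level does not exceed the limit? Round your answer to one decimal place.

The untreated sources together contribute 10^(78/10) + 10^(80/10) = 1.631e+08, i.e. 82.12 dB SPL.
To meet 96 dB SPL overall, the treated diesel generator may contribute at most 10^(96/10) − 1.631e+08 = 3.818e+09, i.e. 95.82 dB SPL.
So the diesel generator must be reduced from 101 to 95.82 dB SPL: IL = 5.18 dB.

5.2 dB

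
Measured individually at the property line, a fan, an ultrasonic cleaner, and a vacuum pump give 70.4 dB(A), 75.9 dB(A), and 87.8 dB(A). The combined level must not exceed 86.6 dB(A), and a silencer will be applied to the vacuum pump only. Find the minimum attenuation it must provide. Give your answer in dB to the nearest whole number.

Fixed contribution from the other sources: Σ 10^(L/10) = 10^(70.4/10) + 10^(75.9/10) = 4.987e+07 (76.98 dB(A)).
To meet 86.6 dB(A) overall, the treated vacuum pump may contribute at most 10^(86.6/10) − 4.987e+07 = 4.072e+08, i.e. 86.10 dB(A).
So the vacuum pump must be reduced from 87.8 to 86.10 dB(A): IL = 1.70 dB.

2 dB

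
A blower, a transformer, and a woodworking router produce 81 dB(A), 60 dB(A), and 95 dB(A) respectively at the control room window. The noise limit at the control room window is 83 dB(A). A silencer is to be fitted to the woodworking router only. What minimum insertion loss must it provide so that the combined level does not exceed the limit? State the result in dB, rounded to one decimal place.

Everything except the woodworking router sums to 10^(81/10) + 10^(60/10) = 1.269e+08 in linear terms, 81.03 dB(A).
The limit corresponds to 10^(83/10) = 1.995e+08; subtracting the fixed part leaves 7.263e+07 for the woodworking router, i.e. 78.61 dB(A).
Required insertion loss = 95 − 78.61 = 16.39 dB.

16.4 dB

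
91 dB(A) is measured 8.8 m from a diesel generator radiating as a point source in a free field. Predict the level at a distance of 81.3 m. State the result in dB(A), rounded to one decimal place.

Spherical spreading from a point source gives a 20·log₁₀(r₂/r₁) drop.
L₂ = 91 − 20·log₁₀(81.3/8.8) = 91 − 19.312 = 71.69 dB(A).

71.7 dB(A)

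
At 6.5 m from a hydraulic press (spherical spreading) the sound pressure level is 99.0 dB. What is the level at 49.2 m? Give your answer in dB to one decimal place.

Spherical spreading from a point source gives a 20·log₁₀(r₂/r₁) drop.
L₂ = 99.0 − 20·log₁₀(49.2/6.5) = 99.0 − 17.581 = 81.42 dB.

81.4 dB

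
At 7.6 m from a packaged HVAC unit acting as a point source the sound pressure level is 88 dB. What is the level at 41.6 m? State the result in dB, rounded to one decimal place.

Spherical spreading from a point source gives a 20·log₁₀(r₂/r₁) drop.
L₂ = 88 − 20·log₁₀(41.6/7.6) = 88 − 14.766 = 73.23 dB.

73.2 dB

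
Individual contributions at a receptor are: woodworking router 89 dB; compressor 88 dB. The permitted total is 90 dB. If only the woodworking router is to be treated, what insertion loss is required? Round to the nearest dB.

3 dB

Fixed contribution from the other source: Σ 10^(L/10) = 10^(88/10) = 6.310e+08 (88.00 dB).
The limit corresponds to 10^(90/10) = 1.000e+09; subtracting the fixed part leaves 3.690e+08 for the woodworking router, i.e. 85.67 dB.
So the woodworking router must be reduced from 89 to 85.67 dB: IL = 3.33 dB.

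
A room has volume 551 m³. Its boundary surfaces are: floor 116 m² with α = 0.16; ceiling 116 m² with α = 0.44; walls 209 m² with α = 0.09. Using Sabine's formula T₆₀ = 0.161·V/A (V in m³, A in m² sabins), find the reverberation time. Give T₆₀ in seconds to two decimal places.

A = Σ Sᵢαᵢ = 116·0.16 + 116·0.44 + 209·0.09 = 88.41 m².
T₆₀ = 0.161·V/A = 0.161·551/88.41 = 1.003 s.

1.00 s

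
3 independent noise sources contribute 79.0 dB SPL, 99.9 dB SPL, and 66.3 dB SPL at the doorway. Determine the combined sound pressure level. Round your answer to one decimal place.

99.9 dB SPL

Incoherent sources combine by intensity addition: L_total = 10·log₁₀(Σ 10^(L_i/10)).
Σ 10^(L/10) = 10^(79.0/10) + 10^(99.9/10) + 10^(66.3/10) = 9.856e+09.
L_total = 10·log₁₀(9.856e+09) = 99.94 dB SPL.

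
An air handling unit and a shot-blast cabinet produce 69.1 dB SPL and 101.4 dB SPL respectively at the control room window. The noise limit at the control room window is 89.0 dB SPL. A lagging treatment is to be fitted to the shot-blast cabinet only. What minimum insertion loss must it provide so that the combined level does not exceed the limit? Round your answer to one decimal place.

Everything except the shot-blast cabinet sums to 10^(69.1/10) = 8.128e+06 in linear terms, 69.10 dB SPL.
To meet 89.0 dB SPL overall, the treated shot-blast cabinet may contribute at most 10^(89.0/10) − 8.128e+06 = 7.862e+08, i.e. 88.96 dB SPL.
So the shot-blast cabinet must be reduced from 101.4 to 88.96 dB SPL: IL = 12.44 dB.

12.4 dB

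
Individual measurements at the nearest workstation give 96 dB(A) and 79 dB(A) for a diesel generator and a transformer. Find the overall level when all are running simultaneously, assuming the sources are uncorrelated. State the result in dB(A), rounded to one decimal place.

Incoherent sources combine by intensity addition: L_total = 10·log₁₀(Σ 10^(L_i/10)).
Σ 10^(L/10) = 10^(96/10) + 10^(79/10) = 4.061e+09.
L_total = 10·log₁₀(4.061e+09) = 96.09 dB(A).

96.1 dB(A)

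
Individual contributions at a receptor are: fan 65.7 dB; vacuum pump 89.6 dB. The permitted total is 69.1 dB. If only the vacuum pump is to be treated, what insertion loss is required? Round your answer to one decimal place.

23.2 dB

Everything except the vacuum pump sums to 10^(65.7/10) = 3.715e+06 in linear terms, 65.70 dB.
To meet 69.1 dB overall, the treated vacuum pump may contribute at most 10^(69.1/10) − 3.715e+06 = 4.413e+06, i.e. 66.45 dB.
So the vacuum pump must be reduced from 89.6 to 66.45 dB: IL = 23.15 dB.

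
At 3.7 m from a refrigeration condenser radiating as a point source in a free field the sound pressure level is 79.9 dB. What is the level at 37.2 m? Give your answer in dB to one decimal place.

For a point source, L₂ = L₁ − 20·log₁₀(r₂/r₁).
L₂ = 79.9 − 20·log₁₀(37.2/3.7) = 79.9 − 20.047 = 59.85 dB.

59.9 dB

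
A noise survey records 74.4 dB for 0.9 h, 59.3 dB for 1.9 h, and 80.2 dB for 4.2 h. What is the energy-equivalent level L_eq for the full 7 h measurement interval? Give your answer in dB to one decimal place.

L_eq = 10·log₁₀[(1/T)·Σ tᵢ·10^(Lᵢ/10)] with T = 7 h.
Σ tᵢ·10^(Lᵢ/10) = 0.9·10^(74.4/10) + 1.9·10^(59.3/10) + 4.2·10^(80.2/10) = 4.662e+08.
L_eq = 10·log₁₀(4.662e+08/7) = 78.23 dB.

78.2 dB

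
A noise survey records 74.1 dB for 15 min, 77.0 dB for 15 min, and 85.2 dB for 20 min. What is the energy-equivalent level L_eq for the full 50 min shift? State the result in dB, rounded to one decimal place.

81.9 dB

The energy average is taken in the linear domain: L_eq = 10·log₁₀[(Σ tᵢ·10^(Lᵢ/10))/T], T = 50 min.
Σ tᵢ·10^(Lᵢ/10) = 15·10^(74.1/10) + 15·10^(77.0/10) + 20·10^(85.2/10) = 7.760e+09.
L_eq = 10·log₁₀(7.760e+09/50) = 81.91 dB.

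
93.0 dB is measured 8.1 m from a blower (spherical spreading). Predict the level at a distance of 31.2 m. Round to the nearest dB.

Point-source attenuation: ΔL = 20·log₁₀(r₂/r₁) = 20·log₁₀(31.2/8.1) = 11.713 dB.
L₂ = 93.0 − 20·log₁₀(31.2/8.1) = 93.0 − 11.713 = 81.29 dB.

81 dB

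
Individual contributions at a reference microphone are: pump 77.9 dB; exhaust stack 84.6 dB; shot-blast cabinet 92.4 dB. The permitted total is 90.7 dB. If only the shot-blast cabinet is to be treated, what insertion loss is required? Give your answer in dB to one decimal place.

Fixed contribution from the other sources: Σ 10^(L/10) = 10^(77.9/10) + 10^(84.6/10) = 3.501e+08 (85.44 dB).
To meet 90.7 dB overall, the treated shot-blast cabinet may contribute at most 10^(90.7/10) − 3.501e+08 = 8.248e+08, i.e. 89.16 dB.
So the shot-blast cabinet must be reduced from 92.4 to 89.16 dB: IL = 3.24 dB.

3.2 dB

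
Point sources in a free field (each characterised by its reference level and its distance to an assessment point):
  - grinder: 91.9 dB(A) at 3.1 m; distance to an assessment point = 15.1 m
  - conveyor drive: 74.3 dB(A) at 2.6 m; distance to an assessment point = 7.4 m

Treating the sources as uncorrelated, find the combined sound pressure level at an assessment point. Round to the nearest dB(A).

Apply inverse-square spreading to bring every level to the receiver, then sum 10^(L/10).
grinder: 91.9 − 20·log₁₀(15.1/3.1) = 91.9 − 13.75 = 78.15 dB(A).
conveyor drive: 74.3 − 20·log₁₀(7.4/2.6) = 74.3 − 9.09 = 65.21 dB(A).
Σ 10^(L/10) = 6.860e+07 → L_total = 10·log₁₀(6.860e+07) = 78.36 dB(A).

78 dB(A)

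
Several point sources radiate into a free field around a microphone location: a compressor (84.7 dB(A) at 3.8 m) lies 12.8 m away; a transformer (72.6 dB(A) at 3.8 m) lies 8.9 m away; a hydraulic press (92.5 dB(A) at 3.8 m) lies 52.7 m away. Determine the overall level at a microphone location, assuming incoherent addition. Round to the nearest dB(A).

Apply inverse-square spreading to bring every level to the receiver, then sum 10^(L/10).
compressor: 84.7 − 20·log₁₀(12.8/3.8) = 84.7 − 10.55 = 74.15 dB(A).
transformer: 72.6 − 20·log₁₀(8.9/3.8) = 72.6 − 7.39 = 65.21 dB(A).
hydraulic press: 92.5 − 20·log₁₀(52.7/3.8) = 92.5 − 22.84 = 69.66 dB(A).
Σ 10^(L/10) = 3.857e+07 → L_total = 10·log₁₀(3.857e+07) = 75.86 dB(A).

76 dB(A)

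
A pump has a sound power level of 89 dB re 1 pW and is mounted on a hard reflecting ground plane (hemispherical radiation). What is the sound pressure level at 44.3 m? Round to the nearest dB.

48 dB

L_p = L_w − 10·log₁₀(2π·r²) with r = 44.3 m.
2π·r² = 1.233e+04 m², 10·log₁₀ of that is 40.910 dB.
L_p = 89 − 40.910 = 48.09 dB.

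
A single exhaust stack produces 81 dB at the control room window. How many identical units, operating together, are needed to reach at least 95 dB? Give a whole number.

26

N identical sources give L₁ + 10·log₁₀ N, so require 10·log₁₀ N ≥ 95 − 81 = 14.0 dB.
N ≥ 10^(14.0/10) = 25.119, so N = 26.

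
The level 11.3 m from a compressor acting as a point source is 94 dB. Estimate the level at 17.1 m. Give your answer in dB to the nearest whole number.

90 dB

For a point source, L₂ = L₁ − 20·log₁₀(r₂/r₁).
L₂ = 94 − 20·log₁₀(17.1/11.3) = 94 − 3.598 = 90.40 dB.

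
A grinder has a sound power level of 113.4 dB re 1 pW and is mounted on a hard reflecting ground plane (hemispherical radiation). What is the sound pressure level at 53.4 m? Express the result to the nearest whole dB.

The power spreads over a hemisphere of area 2π·r², so L_p = L_w − 10·log₁₀(2π·r²).
2π·r² = 1.792e+04 m², 10·log₁₀ of that is 42.533 dB.
L_p = 113.4 − 42.533 = 70.87 dB.

71 dB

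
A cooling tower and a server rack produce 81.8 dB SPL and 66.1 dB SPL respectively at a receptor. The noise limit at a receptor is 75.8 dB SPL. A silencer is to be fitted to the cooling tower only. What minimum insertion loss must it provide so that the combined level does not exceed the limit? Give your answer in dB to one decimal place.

6.5 dB

Fixed contribution from the other source: Σ 10^(L/10) = 10^(66.1/10) = 4.074e+06 (66.10 dB SPL).
The limit corresponds to 10^(75.8/10) = 3.802e+07; subtracting the fixed part leaves 3.395e+07 for the cooling tower, i.e. 75.31 dB SPL.
So the cooling tower must be reduced from 81.8 to 75.31 dB SPL: IL = 6.49 dB.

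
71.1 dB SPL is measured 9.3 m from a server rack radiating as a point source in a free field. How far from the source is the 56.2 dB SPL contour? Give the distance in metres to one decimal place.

For a point source L₁ − L₂ = 20·log₁₀(r₂/r₁), so r₂ = r₁·10^((L₁−L₂)/20).
r₂ = 9.3·10^((71.1−56.2)/20) = 9.3·10^(14.9/20) = 51.70 m.

51.7 m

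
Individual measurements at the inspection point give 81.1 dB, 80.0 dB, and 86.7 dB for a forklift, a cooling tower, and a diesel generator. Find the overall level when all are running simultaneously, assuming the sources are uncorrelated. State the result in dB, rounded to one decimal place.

Incoherent sources combine by intensity addition: L_total = 10·log₁₀(Σ 10^(L_i/10)).
Σ 10^(L/10) = 10^(81.1/10) + 10^(80.0/10) + 10^(86.7/10) = 6.966e+08.
L_total = 10·log₁₀(6.966e+08) = 88.43 dB.

88.4 dB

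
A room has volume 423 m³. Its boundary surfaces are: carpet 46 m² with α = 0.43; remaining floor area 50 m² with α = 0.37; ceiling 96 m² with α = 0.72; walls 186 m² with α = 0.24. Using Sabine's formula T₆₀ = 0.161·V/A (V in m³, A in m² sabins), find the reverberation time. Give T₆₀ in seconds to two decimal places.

Summing Sᵢαᵢ: 46·0.43 + 50·0.37 + 96·0.72 + 186·0.24 = 152.04 m².
T₆₀ = 0.161·V/A = 0.161·423/152.04 = 0.448 s.

0.45 s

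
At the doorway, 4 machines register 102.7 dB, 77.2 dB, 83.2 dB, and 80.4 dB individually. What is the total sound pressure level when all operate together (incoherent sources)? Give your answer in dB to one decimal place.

Incoherent sources combine by intensity addition: L_total = 10·log₁₀(Σ 10^(L_i/10)).
Σ 10^(L/10) = 10^(102.7/10) + 10^(77.2/10) + 10^(83.2/10) + 10^(80.4/10) = 1.899e+10.
L_total = 10·log₁₀(1.899e+10) = 102.79 dB.

102.8 dB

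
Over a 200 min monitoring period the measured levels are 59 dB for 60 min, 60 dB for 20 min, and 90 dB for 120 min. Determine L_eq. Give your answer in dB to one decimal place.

L_eq = 10·log₁₀[(1/T)·Σ tᵢ·10^(Lᵢ/10)] with T = 200 min.
Σ tᵢ·10^(Lᵢ/10) = 60·10^(59/10) + 20·10^(60/10) + 120·10^(90/10) = 1.201e+11.
L_eq = 10·log₁₀(1.201e+11/200) = 87.78 dB.

87.8 dB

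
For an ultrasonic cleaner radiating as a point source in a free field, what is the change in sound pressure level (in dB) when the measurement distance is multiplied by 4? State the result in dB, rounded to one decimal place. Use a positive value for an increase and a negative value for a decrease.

-12.0 dB

Point-source spreading: ΔL = −20·log₁₀(r₂/r₁).
ΔL = −20·log₁₀(4) = -12.04 dB.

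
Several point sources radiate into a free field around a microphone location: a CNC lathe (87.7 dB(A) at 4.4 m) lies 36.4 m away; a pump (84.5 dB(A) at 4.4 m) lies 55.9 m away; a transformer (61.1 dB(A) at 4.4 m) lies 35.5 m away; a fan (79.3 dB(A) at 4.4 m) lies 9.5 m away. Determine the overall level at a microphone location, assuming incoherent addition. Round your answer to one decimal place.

74.6 dB(A)

Propagate each source to the receiver with L = L_ref − 20·log₁₀(r/r_ref), then add intensities.
CNC lathe: 87.7 − 20·log₁₀(36.4/4.4) = 87.7 − 18.35 = 69.35 dB(A).
pump: 84.5 − 20·log₁₀(55.9/4.4) = 84.5 − 22.08 = 62.42 dB(A).
transformer: 61.1 − 20·log₁₀(35.5/4.4) = 61.1 − 18.14 = 42.96 dB(A).
fan: 79.3 − 20·log₁₀(9.5/4.4) = 79.3 − 6.69 = 72.61 dB(A).
Σ 10^(L/10) = 2.863e+07 → L_total = 10·log₁₀(2.863e+07) = 74.57 dB(A).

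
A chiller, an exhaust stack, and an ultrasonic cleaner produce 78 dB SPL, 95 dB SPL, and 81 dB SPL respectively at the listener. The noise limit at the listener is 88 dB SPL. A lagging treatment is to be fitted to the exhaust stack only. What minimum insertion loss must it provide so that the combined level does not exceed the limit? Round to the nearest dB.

9 dB

Fixed contribution from the other sources: Σ 10^(L/10) = 10^(78/10) + 10^(81/10) = 1.890e+08 (82.76 dB SPL).
The limit corresponds to 10^(88/10) = 6.310e+08; subtracting the fixed part leaves 4.420e+08 for the exhaust stack, i.e. 86.45 dB SPL.
Required insertion loss = 95 − 86.45 = 8.55 dB.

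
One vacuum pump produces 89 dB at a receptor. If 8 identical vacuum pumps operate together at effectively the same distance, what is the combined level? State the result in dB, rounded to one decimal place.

With 8 equal, uncorrelated contributions the intensity is 8× that of one unit, giving a rise of 10·log₁₀ 8.
L_total = 89 + 10·log₁₀(8) = 89 + 9.031 = 98.03 dB.

98.0 dB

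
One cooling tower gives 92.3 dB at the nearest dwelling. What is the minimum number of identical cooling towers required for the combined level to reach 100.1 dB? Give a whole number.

7

N identical sources give L₁ + 10·log₁₀ N, so require 10·log₁₀ N ≥ 100.1 − 92.3 = 7.8 dB.
N ≥ 10^(7.8/10) = 6.026, so N = 7.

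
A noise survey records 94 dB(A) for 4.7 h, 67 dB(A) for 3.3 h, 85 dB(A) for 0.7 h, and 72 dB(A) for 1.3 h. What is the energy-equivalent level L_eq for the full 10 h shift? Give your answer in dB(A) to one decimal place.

L_eq = 10·log₁₀[(1/T)·Σ tᵢ·10^(Lᵢ/10)] with T = 10 h.
Σ tᵢ·10^(Lᵢ/10) = 4.7·10^(94/10) + 3.3·10^(67/10) + 0.7·10^(85/10) + 1.3·10^(72/10) = 1.206e+10.
L_eq = 10·log₁₀(1.206e+10/10) = 90.82 dB(A).

90.8 dB(A)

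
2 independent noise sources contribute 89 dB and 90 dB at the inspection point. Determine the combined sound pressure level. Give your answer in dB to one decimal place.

For uncorrelated sources the intensities add, so convert each level to linear form, sum, and take 10·log₁₀ of the total.
Σ 10^(L/10) = 10^(89/10) + 10^(90/10) = 1.794e+09.
L_total = 10·log₁₀(1.794e+09) = 92.54 dB.

92.5 dB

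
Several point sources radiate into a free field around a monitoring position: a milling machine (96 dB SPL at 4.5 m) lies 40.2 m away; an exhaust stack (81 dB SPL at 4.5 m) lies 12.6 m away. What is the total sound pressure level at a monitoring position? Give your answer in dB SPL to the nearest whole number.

78 dB SPL

Apply inverse-square spreading to bring every level to the receiver, then sum 10^(L/10).
milling machine: 96 − 20·log₁₀(40.2/4.5) = 96 − 19.02 = 76.98 dB SPL.
exhaust stack: 81 − 20·log₁₀(12.6/4.5) = 81 − 8.94 = 72.06 dB SPL.
Σ 10^(L/10) = 6.594e+07 → L_total = 10·log₁₀(6.594e+07) = 78.19 dB SPL.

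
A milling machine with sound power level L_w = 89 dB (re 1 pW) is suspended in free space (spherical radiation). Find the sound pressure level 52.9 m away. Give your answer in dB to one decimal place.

43.5 dB

Free-field spherical radiation: L_p = L_w − 10·log₁₀(4π·r²), r = 52.9 m.
4π·r² = 3.517e+04 m², 10·log₁₀ of that is 45.461 dB.
L_p = 89 − 45.461 = 43.54 dB.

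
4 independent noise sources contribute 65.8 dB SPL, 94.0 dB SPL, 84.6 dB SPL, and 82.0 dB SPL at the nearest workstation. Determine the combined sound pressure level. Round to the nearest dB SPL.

Incoherent sources combine by intensity addition: L_total = 10·log₁₀(Σ 10^(L_i/10)).
Σ 10^(L/10) = 10^(65.8/10) + 10^(94.0/10) + 10^(84.6/10) + 10^(82.0/10) = 2.963e+09.
L_total = 10·log₁₀(2.963e+09) = 94.72 dB SPL.

95 dB SPL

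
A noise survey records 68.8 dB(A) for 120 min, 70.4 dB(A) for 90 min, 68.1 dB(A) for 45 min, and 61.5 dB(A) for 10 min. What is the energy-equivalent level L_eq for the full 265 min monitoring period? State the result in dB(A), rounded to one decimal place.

Weight each interval's intensity by its duration and average over T = 265 min:
Σ tᵢ·10^(Lᵢ/10) = 120·10^(68.8/10) + 90·10^(70.4/10) + 45·10^(68.1/10) + 10·10^(61.5/10) = 2.202e+09.
L_eq = 10·log₁₀(2.202e+09/265) = 69.20 dB(A).

69.2 dB(A)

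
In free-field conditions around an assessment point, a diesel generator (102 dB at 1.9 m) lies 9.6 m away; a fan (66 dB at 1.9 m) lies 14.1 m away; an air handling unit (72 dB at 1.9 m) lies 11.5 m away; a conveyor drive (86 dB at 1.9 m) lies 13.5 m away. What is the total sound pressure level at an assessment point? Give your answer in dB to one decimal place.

88.0 dB

Apply inverse-square spreading to bring every level to the receiver, then sum 10^(L/10).
diesel generator: 102 − 20·log₁₀(9.6/1.9) = 102 − 14.07 = 87.93 dB.
fan: 66 − 20·log₁₀(14.1/1.9) = 66 − 17.41 = 48.59 dB.
air handling unit: 72 − 20·log₁₀(11.5/1.9) = 72 − 15.64 = 56.36 dB.
conveyor drive: 86 − 20·log₁₀(13.5/1.9) = 86 − 17.03 = 68.97 dB.
Σ 10^(L/10) = 6.292e+08 → L_total = 10·log₁₀(6.292e+08) = 87.99 dB.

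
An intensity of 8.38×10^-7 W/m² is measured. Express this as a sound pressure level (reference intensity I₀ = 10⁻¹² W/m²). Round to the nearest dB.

59 dB

I/I₀ = 8.38×10^-7/10⁻¹² = 8.38×10^5, and L = 10·log₁₀(I/I₀).
L = 10·(0.9232 + 5) = 59.23 dB.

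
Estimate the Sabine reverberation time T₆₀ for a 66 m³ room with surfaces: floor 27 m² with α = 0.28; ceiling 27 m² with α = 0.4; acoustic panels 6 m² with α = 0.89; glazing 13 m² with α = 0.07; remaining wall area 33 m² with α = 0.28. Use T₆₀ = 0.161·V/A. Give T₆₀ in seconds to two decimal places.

A = Σ Sᵢαᵢ = 27·0.28 + 27·0.4 + 6·0.89 + 13·0.07 + 33·0.28 = 33.85 m².
T₆₀ = 0.161 × 66 / 33.85 = 0.314 s.

0.31 s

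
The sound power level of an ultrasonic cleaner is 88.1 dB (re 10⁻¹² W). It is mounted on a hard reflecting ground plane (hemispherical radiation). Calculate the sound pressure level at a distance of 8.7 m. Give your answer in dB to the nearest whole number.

The power spreads over a hemisphere of area 2π·r², so L_p = L_w − 10·log₁₀(2π·r²).
2π·r² = 475.6 m², 10·log₁₀ of that is 26.772 dB.
L_p = 88.1 − 26.772 = 61.33 dB.

61 dB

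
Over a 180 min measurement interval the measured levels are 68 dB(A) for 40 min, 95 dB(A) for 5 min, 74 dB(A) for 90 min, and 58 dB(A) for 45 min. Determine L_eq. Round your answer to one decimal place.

L_eq = 10·log₁₀[(1/T)·Σ tᵢ·10^(Lᵢ/10)] with T = 180 min.
Σ tᵢ·10^(Lᵢ/10) = 40·10^(68/10) + 5·10^(95/10) + 90·10^(74/10) + 45·10^(58/10) = 1.835e+10.
L_eq = 10·log₁₀(1.835e+10/180) = 80.08 dB(A).

80.1 dB(A)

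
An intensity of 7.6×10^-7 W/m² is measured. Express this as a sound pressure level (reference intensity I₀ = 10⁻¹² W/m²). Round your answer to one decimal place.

L = 10·log₁₀(I/I₀) = 10·log₁₀(7.6×10^-7/10⁻¹²) = 10·log₁₀(7.6×10^5).
L = 10·(0.8808 + 5) = 58.81 dB.

58.8 dB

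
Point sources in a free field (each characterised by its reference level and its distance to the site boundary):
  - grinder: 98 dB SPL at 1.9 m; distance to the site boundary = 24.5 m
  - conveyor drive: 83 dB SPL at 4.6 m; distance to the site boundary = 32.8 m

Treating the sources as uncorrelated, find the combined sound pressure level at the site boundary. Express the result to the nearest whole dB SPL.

76 dB SPL

First find each source's level at the receiver (point-source: −20·log₁₀(r/r_ref)), then combine on an intensity basis.
grinder: 98 − 20·log₁₀(24.5/1.9) = 98 − 22.21 = 75.79 dB SPL.
conveyor drive: 83 − 20·log₁₀(32.8/4.6) = 83 − 17.06 = 65.94 dB SPL.
Σ 10^(L/10) = 4.187e+07 → L_total = 10·log₁₀(4.187e+07) = 76.22 dB SPL.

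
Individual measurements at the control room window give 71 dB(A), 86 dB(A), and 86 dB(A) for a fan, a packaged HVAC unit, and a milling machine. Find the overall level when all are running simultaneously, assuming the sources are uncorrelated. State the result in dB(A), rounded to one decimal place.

For uncorrelated sources the intensities add, so convert each level to linear form, sum, and take 10·log₁₀ of the total.
Σ 10^(L/10) = 10^(71/10) + 10^(86/10) + 10^(86/10) = 8.088e+08.
L_total = 10·log₁₀(8.088e+08) = 89.08 dB(A).

89.1 dB(A)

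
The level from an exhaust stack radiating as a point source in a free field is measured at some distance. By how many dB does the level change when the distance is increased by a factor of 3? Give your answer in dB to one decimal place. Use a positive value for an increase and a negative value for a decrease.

With spherical spreading the level changes by −20·log₁₀(r₂/r₁).
ΔL = −20·log₁₀(3) = -9.54 dB.

-9.5 dB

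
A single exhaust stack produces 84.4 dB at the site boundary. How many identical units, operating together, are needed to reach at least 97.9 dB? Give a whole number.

N identical sources give L₁ + 10·log₁₀ N, so require 10·log₁₀ N ≥ 97.9 − 84.4 = 13.5 dB.
N ≥ 10^(13.5/10) = 22.387, so N = 23.

23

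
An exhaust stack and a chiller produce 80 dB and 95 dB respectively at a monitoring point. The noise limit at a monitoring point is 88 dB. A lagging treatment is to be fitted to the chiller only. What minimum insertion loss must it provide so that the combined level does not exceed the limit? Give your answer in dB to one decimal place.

Fixed contribution from the other source: Σ 10^(L/10) = 10^(80/10) = 1.000e+08 (80.00 dB).
The limit corresponds to 10^(88/10) = 6.310e+08; subtracting the fixed part leaves 5.310e+08 for the chiller, i.e. 87.25 dB.
So the chiller must be reduced from 95 to 87.25 dB: IL = 7.75 dB.

7.7 dB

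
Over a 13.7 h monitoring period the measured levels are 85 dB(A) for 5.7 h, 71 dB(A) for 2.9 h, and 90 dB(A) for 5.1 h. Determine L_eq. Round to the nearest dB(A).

87 dB(A)

The energy average is taken in the linear domain: L_eq = 10·log₁₀[(Σ tᵢ·10^(Lᵢ/10))/T], T = 13.7 h.
Σ tᵢ·10^(Lᵢ/10) = 5.7·10^(85/10) + 2.9·10^(71/10) + 5.1·10^(90/10) = 6.939e+09.
L_eq = 10·log₁₀(6.939e+09/13.7) = 87.05 dB(A).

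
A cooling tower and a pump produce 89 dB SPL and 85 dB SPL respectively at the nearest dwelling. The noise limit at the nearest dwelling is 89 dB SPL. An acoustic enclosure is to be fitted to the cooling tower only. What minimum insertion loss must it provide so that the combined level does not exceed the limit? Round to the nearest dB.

The untreated sources together contribute 10^(85/10) = 3.162e+08, i.e. 85.00 dB SPL.
The limit corresponds to 10^(89/10) = 7.943e+08; subtracting the fixed part leaves 4.781e+08 for the cooling tower, i.e. 86.80 dB SPL.
Required insertion loss = 89 − 86.80 = 2.20 dB.

2 dB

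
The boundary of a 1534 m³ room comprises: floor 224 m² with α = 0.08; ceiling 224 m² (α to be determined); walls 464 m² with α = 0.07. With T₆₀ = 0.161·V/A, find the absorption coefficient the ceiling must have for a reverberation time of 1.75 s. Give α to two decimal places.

From T₆₀ = 0.161·V/A, the target T₆₀ = 1.75 s needs A = 0.161·1534/1.75 = 141.13 m².
Absorption from the other surfaces = 224·0.08 + 464·0.07 = 50.40 m², so the ceiling must supply 90.73 m² over 224 m².
α = 90.73/224 = 0.405.

0.41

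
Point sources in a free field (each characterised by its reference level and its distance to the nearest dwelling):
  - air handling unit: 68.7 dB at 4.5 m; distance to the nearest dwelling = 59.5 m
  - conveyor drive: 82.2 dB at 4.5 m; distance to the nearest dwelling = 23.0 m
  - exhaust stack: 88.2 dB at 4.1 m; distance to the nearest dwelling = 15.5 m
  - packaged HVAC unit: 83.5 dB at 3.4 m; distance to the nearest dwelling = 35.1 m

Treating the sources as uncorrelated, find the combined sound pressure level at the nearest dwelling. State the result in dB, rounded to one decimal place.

77.4 dB

First find each source's level at the receiver (point-source: −20·log₁₀(r/r_ref)), then combine on an intensity basis.
air handling unit: 68.7 − 20·log₁₀(59.5/4.5) = 68.7 − 22.43 = 46.27 dB.
conveyor drive: 82.2 − 20·log₁₀(23.0/4.5) = 82.2 − 14.17 = 68.03 dB.
exhaust stack: 88.2 − 20·log₁₀(15.5/4.1) = 88.2 − 11.55 = 76.65 dB.
packaged HVAC unit: 83.5 − 20·log₁₀(35.1/3.4) = 83.5 − 20.28 = 63.22 dB.
Σ 10^(L/10) = 5.472e+07 → L_total = 10·log₁₀(5.472e+07) = 77.38 dB.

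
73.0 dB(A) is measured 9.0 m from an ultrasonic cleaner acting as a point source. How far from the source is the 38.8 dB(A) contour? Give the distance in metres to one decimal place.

Point-source spreading drops the level by 20·log₁₀(r₂/r₁); inverting, r₂/r₁ = 10^(ΔL/20).
r₂ = 9.0·10^((73.0−38.8)/20) = 9.0·10^(34.2/20) = 461.58 m.

461.6 m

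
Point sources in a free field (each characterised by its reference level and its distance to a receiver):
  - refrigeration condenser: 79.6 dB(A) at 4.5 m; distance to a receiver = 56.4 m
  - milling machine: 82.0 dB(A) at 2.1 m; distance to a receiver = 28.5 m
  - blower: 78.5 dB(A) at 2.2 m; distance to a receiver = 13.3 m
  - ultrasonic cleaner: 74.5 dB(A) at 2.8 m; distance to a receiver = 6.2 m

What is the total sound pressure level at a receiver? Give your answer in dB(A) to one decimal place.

Apply inverse-square spreading to bring every level to the receiver, then sum 10^(L/10).
refrigeration condenser: 79.6 − 20·log₁₀(56.4/4.5) = 79.6 − 21.96 = 57.64 dB(A).
milling machine: 82.0 − 20·log₁₀(28.5/2.1) = 82.0 − 22.65 = 59.35 dB(A).
blower: 78.5 − 20·log₁₀(13.3/2.2) = 78.5 − 15.63 = 62.87 dB(A).
ultrasonic cleaner: 74.5 − 20·log₁₀(6.2/2.8) = 74.5 − 6.90 = 67.60 dB(A).
Σ 10^(L/10) = 9.126e+06 → L_total = 10·log₁₀(9.126e+06) = 69.60 dB(A).

69.6 dB(A)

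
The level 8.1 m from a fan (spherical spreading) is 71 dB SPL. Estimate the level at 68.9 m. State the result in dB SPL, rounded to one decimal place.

For a point source, L₂ = L₁ − 20·log₁₀(r₂/r₁).
L₂ = 71 − 20·log₁₀(68.9/8.1) = 71 − 18.595 = 52.41 dB SPL.

52.4 dB SPL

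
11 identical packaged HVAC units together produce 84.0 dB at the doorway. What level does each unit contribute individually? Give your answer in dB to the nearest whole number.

11 equal contributions raise the level by 10·log₁₀ 11 = 10.414 dB, so each unit alone gives 84.0 − 10.414.

74 dB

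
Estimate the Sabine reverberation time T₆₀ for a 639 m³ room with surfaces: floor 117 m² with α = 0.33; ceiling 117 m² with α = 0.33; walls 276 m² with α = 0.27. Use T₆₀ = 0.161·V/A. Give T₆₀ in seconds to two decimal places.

0.68 s

Summing Sᵢαᵢ: 117·0.33 + 117·0.33 + 276·0.27 = 151.74 m².
T₆₀ = 0.161 × 639 / 151.74 = 0.678 s.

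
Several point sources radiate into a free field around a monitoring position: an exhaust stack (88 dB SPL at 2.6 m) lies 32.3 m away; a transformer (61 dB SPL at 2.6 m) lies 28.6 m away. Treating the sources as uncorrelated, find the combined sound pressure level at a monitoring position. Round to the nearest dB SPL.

Propagate each source to the receiver with L = L_ref − 20·log₁₀(r/r_ref), then add intensities.
exhaust stack: 88 − 20·log₁₀(32.3/2.6) = 88 − 21.88 = 66.12 dB SPL.
transformer: 61 − 20·log₁₀(28.6/2.6) = 61 − 20.83 = 40.17 dB SPL.
Σ 10^(L/10) = 4.099e+06 → L_total = 10·log₁₀(4.099e+06) = 66.13 dB SPL.

66 dB SPL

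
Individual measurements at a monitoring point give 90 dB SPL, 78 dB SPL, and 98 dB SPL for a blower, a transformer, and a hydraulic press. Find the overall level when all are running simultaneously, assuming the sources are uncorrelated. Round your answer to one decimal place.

98.7 dB SPL

Incoherent sources combine by intensity addition: L_total = 10·log₁₀(Σ 10^(L_i/10)).
Σ 10^(L/10) = 10^(90/10) + 10^(78/10) + 10^(98/10) = 7.373e+09.
L_total = 10·log₁₀(7.373e+09) = 98.68 dB SPL.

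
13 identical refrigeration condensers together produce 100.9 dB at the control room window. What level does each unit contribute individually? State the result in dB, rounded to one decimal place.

89.8 dB

For N identical incoherent sources L_total = L₁ + 10·log₁₀ N, so L₁ = 100.9 − 10·log₁₀(13) = 100.9 − 11.139.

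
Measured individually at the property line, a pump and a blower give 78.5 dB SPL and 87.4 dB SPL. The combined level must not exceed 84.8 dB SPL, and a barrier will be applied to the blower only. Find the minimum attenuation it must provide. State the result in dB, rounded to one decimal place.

3.8 dB

Fixed contribution from the other source: Σ 10^(L/10) = 10^(78.5/10) = 7.079e+07 (78.50 dB SPL).
To meet 84.8 dB SPL overall, the treated blower may contribute at most 10^(84.8/10) − 7.079e+07 = 2.312e+08, i.e. 83.64 dB SPL.
So the blower must be reduced from 87.4 to 83.64 dB SPL: IL = 3.76 dB.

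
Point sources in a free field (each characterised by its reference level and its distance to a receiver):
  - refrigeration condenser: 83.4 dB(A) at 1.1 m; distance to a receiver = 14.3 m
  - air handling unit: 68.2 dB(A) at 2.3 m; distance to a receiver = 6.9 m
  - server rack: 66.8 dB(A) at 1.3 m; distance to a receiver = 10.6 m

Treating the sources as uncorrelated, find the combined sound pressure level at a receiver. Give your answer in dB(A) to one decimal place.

Apply inverse-square spreading to bring every level to the receiver, then sum 10^(L/10).
refrigeration condenser: 83.4 − 20·log₁₀(14.3/1.1) = 83.4 − 22.28 = 61.12 dB(A).
air handling unit: 68.2 − 20·log₁₀(6.9/2.3) = 68.2 − 9.54 = 58.66 dB(A).
server rack: 66.8 − 20·log₁₀(10.6/1.3) = 66.8 − 18.23 = 48.57 dB(A).
Σ 10^(L/10) = 2.101e+06 → L_total = 10·log₁₀(2.101e+06) = 63.22 dB(A).

63.2 dB(A)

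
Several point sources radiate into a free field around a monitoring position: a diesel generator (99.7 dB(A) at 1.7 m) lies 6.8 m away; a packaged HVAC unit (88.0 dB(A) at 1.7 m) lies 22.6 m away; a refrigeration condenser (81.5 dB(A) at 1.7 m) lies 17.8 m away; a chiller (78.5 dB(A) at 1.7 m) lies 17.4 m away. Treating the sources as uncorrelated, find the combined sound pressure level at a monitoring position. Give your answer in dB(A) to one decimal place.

First find each source's level at the receiver (point-source: −20·log₁₀(r/r_ref)), then combine on an intensity basis.
diesel generator: 99.7 − 20·log₁₀(6.8/1.7) = 99.7 − 12.04 = 87.66 dB(A).
packaged HVAC unit: 88.0 − 20·log₁₀(22.6/1.7) = 88.0 − 22.47 = 65.53 dB(A).
refrigeration condenser: 81.5 − 20·log₁₀(17.8/1.7) = 81.5 − 20.40 = 61.10 dB(A).
chiller: 78.5 − 20·log₁₀(17.4/1.7) = 78.5 − 20.20 = 58.30 dB(A).
Σ 10^(L/10) = 5.888e+08 → L_total = 10·log₁₀(5.888e+08) = 87.70 dB(A).

87.7 dB(A)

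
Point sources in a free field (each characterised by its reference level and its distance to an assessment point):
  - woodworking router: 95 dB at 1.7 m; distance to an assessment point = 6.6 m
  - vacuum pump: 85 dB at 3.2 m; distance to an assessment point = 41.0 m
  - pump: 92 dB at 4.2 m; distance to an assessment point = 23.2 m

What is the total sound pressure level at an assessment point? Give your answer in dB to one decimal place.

Propagate each source to the receiver with L = L_ref − 20·log₁₀(r/r_ref), then add intensities.
woodworking router: 95 − 20·log₁₀(6.6/1.7) = 95 − 11.78 = 83.22 dB.
vacuum pump: 85 − 20·log₁₀(41.0/3.2) = 85 − 22.15 = 62.85 dB.
pump: 92 − 20·log₁₀(23.2/4.2) = 92 − 14.84 = 77.16 dB.
Σ 10^(L/10) = 2.637e+08 → L_total = 10·log₁₀(2.637e+08) = 84.21 dB.

84.2 dB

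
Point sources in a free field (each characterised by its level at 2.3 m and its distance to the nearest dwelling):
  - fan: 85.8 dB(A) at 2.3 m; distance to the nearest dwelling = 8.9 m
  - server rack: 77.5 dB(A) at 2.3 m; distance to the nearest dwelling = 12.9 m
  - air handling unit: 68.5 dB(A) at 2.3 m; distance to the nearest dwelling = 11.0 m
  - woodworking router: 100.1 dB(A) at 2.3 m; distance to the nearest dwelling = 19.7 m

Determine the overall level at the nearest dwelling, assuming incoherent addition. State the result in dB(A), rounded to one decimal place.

82.2 dB(A)

Propagate each source to the receiver with L = L_ref − 20·log₁₀(r/r_ref), then add intensities.
fan: 85.8 − 20·log₁₀(8.9/2.3) = 85.8 − 11.75 = 74.05 dB(A).
server rack: 77.5 − 20·log₁₀(12.9/2.3) = 77.5 − 14.98 = 62.52 dB(A).
air handling unit: 68.5 − 20·log₁₀(11.0/2.3) = 68.5 − 13.59 = 54.91 dB(A).
woodworking router: 100.1 − 20·log₁₀(19.7/2.3) = 100.1 − 18.65 = 81.45 dB(A).
Σ 10^(L/10) = 1.670e+08 → L_total = 10·log₁₀(1.670e+08) = 82.23 dB(A).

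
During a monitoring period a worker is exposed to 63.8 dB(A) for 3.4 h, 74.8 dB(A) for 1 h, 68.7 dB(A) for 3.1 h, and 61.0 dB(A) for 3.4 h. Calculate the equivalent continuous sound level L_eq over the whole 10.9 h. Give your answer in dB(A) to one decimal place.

67.8 dB(A)

Weight each interval's intensity by its duration and average over T = 10.9 h:
Σ tᵢ·10^(Lᵢ/10) = 3.4·10^(63.8/10) + 1·10^(74.8/10) + 3.1·10^(68.7/10) + 3.4·10^(61.0/10) = 6.562e+07.
L_eq = 10·log₁₀(6.562e+07/10.9) = 67.80 dB(A).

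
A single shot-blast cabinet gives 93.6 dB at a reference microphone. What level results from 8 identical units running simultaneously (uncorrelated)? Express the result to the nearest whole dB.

103 dB

With 8 equal, uncorrelated contributions the intensity is 8× that of one unit, giving a rise of 10·log₁₀ 8.
L_total = 93.6 + 10·log₁₀(8) = 93.6 + 9.031 = 102.63 dB.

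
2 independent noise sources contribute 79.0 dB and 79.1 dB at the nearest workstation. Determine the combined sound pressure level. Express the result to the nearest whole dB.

82 dB

For uncorrelated sources the intensities add, so convert each level to linear form, sum, and take 10·log₁₀ of the total.
Σ 10^(L/10) = 10^(79.0/10) + 10^(79.1/10) = 1.607e+08.
L_total = 10·log₁₀(1.607e+08) = 82.06 dB.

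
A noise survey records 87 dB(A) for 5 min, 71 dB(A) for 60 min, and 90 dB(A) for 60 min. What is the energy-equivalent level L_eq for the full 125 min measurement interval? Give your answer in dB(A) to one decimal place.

The energy average is taken in the linear domain: L_eq = 10·log₁₀[(Σ tᵢ·10^(Lᵢ/10))/T], T = 125 min.
Σ tᵢ·10^(Lᵢ/10) = 5·10^(87/10) + 60·10^(71/10) + 60·10^(90/10) = 6.326e+10.
L_eq = 10·log₁₀(6.326e+10/125) = 87.04 dB(A).

87.0 dB(A)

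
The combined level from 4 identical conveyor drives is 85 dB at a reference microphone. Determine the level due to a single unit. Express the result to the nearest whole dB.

4 equal contributions raise the level by 10·log₁₀ 4 = 6.021 dB, so each unit alone gives 85 − 6.021.

79 dB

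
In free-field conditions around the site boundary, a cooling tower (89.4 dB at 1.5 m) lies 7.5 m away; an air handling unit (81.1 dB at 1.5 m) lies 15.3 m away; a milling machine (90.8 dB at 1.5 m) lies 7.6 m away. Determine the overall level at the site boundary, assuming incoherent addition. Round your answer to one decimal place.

Apply inverse-square spreading to bring every level to the receiver, then sum 10^(L/10).
cooling tower: 89.4 − 20·log₁₀(7.5/1.5) = 89.4 − 13.98 = 75.42 dB.
air handling unit: 81.1 − 20·log₁₀(15.3/1.5) = 81.1 − 20.17 = 60.93 dB.
milling machine: 90.8 − 20·log₁₀(7.6/1.5) = 90.8 − 14.09 = 76.71 dB.
Σ 10^(L/10) = 8.291e+07 → L_total = 10·log₁₀(8.291e+07) = 79.19 dB.

79.2 dB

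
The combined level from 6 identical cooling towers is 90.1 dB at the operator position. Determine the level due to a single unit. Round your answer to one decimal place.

For N identical incoherent sources L_total = L₁ + 10·log₁₀ N, so L₁ = 90.1 − 10·log₁₀(6) = 90.1 − 7.782.

82.3 dB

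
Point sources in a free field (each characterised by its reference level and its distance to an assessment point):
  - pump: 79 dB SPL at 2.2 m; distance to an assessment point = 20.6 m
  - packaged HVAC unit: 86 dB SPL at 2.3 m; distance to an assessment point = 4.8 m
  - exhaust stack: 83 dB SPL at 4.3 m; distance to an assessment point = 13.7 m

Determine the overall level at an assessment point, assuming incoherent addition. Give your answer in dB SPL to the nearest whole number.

Propagate each source to the receiver with L = L_ref − 20·log₁₀(r/r_ref), then add intensities.
pump: 79 − 20·log₁₀(20.6/2.2) = 79 − 19.43 = 59.57 dB SPL.
packaged HVAC unit: 86 − 20·log₁₀(4.8/2.3) = 86 − 6.39 = 79.61 dB SPL.
exhaust stack: 83 − 20·log₁₀(13.7/4.3) = 83 − 10.07 = 72.93 dB SPL.
Σ 10^(L/10) = 1.120e+08 → L_total = 10·log₁₀(1.120e+08) = 80.49 dB SPL.

80 dB SPL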